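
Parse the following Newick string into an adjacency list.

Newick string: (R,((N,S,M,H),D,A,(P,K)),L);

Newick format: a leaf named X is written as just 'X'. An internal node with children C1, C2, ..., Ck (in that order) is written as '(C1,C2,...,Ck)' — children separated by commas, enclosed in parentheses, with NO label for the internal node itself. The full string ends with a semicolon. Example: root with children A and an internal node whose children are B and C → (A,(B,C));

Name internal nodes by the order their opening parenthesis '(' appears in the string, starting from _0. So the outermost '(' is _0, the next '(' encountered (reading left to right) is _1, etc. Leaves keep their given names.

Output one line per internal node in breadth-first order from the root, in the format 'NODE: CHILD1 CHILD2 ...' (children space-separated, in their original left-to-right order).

Answer: _0: R _1 L
_1: _2 D A _3
_2: N S M H
_3: P K

Derivation:
Input: (R,((N,S,M,H),D,A,(P,K)),L);
Scanning left-to-right, naming '(' by encounter order:
  pos 0: '(' -> open internal node _0 (depth 1)
  pos 3: '(' -> open internal node _1 (depth 2)
  pos 4: '(' -> open internal node _2 (depth 3)
  pos 12: ')' -> close internal node _2 (now at depth 2)
  pos 18: '(' -> open internal node _3 (depth 3)
  pos 22: ')' -> close internal node _3 (now at depth 2)
  pos 23: ')' -> close internal node _1 (now at depth 1)
  pos 26: ')' -> close internal node _0 (now at depth 0)
Total internal nodes: 4
BFS adjacency from root:
  _0: R _1 L
  _1: _2 D A _3
  _2: N S M H
  _3: P K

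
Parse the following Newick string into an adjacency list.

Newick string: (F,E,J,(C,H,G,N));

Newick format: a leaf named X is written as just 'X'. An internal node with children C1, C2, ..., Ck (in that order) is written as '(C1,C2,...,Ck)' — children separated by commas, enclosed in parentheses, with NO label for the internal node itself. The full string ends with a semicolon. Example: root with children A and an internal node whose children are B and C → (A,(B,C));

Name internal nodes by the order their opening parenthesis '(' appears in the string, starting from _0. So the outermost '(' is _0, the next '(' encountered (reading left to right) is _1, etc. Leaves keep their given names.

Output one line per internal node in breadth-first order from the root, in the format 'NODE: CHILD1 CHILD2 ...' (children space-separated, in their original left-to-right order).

Input: (F,E,J,(C,H,G,N));
Scanning left-to-right, naming '(' by encounter order:
  pos 0: '(' -> open internal node _0 (depth 1)
  pos 7: '(' -> open internal node _1 (depth 2)
  pos 15: ')' -> close internal node _1 (now at depth 1)
  pos 16: ')' -> close internal node _0 (now at depth 0)
Total internal nodes: 2
BFS adjacency from root:
  _0: F E J _1
  _1: C H G N

Answer: _0: F E J _1
_1: C H G N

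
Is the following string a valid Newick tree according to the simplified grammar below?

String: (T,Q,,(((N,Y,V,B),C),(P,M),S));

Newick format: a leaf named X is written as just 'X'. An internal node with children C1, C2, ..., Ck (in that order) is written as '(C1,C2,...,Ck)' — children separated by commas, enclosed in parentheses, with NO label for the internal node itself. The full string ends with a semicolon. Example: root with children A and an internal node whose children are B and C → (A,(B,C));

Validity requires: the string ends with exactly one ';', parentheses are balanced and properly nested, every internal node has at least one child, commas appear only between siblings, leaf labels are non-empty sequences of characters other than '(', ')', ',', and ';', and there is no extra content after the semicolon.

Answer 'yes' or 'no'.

Answer: no

Derivation:
Input: (T,Q,,(((N,Y,V,B),C),(P,M),S));
Paren balance: 5 '(' vs 5 ')' OK
Ends with single ';': True
Full parse: FAILS (empty leaf label at pos 5)
Valid: False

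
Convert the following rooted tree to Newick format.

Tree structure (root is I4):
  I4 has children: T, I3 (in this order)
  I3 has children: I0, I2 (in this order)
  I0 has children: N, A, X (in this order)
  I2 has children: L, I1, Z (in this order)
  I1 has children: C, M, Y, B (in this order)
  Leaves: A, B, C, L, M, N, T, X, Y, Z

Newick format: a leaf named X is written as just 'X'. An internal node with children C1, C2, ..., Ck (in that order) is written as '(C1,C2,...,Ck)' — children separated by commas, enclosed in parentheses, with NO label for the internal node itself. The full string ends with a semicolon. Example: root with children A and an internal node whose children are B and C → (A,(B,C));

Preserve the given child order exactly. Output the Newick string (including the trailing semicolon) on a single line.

internal I4 with children ['T', 'I3']
  leaf 'T' → 'T'
  internal I3 with children ['I0', 'I2']
    internal I0 with children ['N', 'A', 'X']
      leaf 'N' → 'N'
      leaf 'A' → 'A'
      leaf 'X' → 'X'
    → '(N,A,X)'
    internal I2 with children ['L', 'I1', 'Z']
      leaf 'L' → 'L'
      internal I1 with children ['C', 'M', 'Y', 'B']
        leaf 'C' → 'C'
        leaf 'M' → 'M'
        leaf 'Y' → 'Y'
        leaf 'B' → 'B'
      → '(C,M,Y,B)'
      leaf 'Z' → 'Z'
    → '(L,(C,M,Y,B),Z)'
  → '((N,A,X),(L,(C,M,Y,B),Z))'
→ '(T,((N,A,X),(L,(C,M,Y,B),Z)))'
Final: (T,((N,A,X),(L,(C,M,Y,B),Z)));

Answer: (T,((N,A,X),(L,(C,M,Y,B),Z)));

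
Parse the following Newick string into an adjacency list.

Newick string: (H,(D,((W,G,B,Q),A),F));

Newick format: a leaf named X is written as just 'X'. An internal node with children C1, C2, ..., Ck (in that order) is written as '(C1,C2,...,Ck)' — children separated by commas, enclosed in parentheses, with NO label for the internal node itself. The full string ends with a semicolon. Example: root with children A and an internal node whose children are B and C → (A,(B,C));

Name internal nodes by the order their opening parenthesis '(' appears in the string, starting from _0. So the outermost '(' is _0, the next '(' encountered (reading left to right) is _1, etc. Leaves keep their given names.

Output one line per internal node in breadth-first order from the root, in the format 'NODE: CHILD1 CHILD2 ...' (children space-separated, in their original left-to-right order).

Answer: _0: H _1
_1: D _2 F
_2: _3 A
_3: W G B Q

Derivation:
Input: (H,(D,((W,G,B,Q),A),F));
Scanning left-to-right, naming '(' by encounter order:
  pos 0: '(' -> open internal node _0 (depth 1)
  pos 3: '(' -> open internal node _1 (depth 2)
  pos 6: '(' -> open internal node _2 (depth 3)
  pos 7: '(' -> open internal node _3 (depth 4)
  pos 15: ')' -> close internal node _3 (now at depth 3)
  pos 18: ')' -> close internal node _2 (now at depth 2)
  pos 21: ')' -> close internal node _1 (now at depth 1)
  pos 22: ')' -> close internal node _0 (now at depth 0)
Total internal nodes: 4
BFS adjacency from root:
  _0: H _1
  _1: D _2 F
  _2: _3 A
  _3: W G B Q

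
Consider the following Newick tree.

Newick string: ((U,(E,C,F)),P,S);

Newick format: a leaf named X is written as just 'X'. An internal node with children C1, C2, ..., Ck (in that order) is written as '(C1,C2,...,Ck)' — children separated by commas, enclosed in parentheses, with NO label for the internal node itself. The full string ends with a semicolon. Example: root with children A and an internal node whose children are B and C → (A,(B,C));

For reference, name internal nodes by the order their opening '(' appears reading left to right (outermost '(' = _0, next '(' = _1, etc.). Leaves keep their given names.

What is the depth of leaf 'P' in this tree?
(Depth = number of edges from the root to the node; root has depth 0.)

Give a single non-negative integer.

Newick: ((U,(E,C,F)),P,S);
Naming internals by '(' encounter order: outermost '(' = _0, next = _1, ...
Query node: P
Path from root: _0 -> P
Depth of P: 1 (number of edges from root)

Answer: 1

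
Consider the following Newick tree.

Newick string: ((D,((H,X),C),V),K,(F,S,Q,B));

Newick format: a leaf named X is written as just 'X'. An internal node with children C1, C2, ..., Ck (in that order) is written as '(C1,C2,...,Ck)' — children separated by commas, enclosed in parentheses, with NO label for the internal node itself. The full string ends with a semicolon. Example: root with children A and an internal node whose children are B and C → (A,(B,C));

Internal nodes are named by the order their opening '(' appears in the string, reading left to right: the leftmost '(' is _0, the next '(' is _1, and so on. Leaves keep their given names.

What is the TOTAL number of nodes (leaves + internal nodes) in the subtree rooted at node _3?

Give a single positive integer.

Answer: 3

Derivation:
Newick: ((D,((H,X),C),V),K,(F,S,Q,B));
Locate _3: it is the '(' at position 5 (the 4th '(' reading left to right).
Query: subtree rooted at _3
_3: subtree_size = 1 + 2
  H: subtree_size = 1 + 0
  X: subtree_size = 1 + 0
Total subtree size of _3: 3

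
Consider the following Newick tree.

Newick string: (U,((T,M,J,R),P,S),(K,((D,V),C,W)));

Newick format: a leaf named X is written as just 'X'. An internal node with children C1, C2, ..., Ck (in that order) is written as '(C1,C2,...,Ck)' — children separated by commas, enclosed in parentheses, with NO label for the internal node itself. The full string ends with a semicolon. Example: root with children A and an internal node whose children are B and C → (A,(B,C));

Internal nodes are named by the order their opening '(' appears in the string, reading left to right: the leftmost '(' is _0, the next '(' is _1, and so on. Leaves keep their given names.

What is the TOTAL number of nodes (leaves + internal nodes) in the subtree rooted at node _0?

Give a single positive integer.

Newick: (U,((T,M,J,R),P,S),(K,((D,V),C,W)));
Locate _0: it is the '(' at position 0 (the 1st '(' reading left to right).
Query: subtree rooted at _0
_0: subtree_size = 1 + 17
  U: subtree_size = 1 + 0
  _1: subtree_size = 1 + 7
    _2: subtree_size = 1 + 4
      T: subtree_size = 1 + 0
      M: subtree_size = 1 + 0
      J: subtree_size = 1 + 0
      R: subtree_size = 1 + 0
    P: subtree_size = 1 + 0
    S: subtree_size = 1 + 0
  _3: subtree_size = 1 + 7
    K: subtree_size = 1 + 0
    _4: subtree_size = 1 + 5
      _5: subtree_size = 1 + 2
        D: subtree_size = 1 + 0
        V: subtree_size = 1 + 0
      C: subtree_size = 1 + 0
      W: subtree_size = 1 + 0
Total subtree size of _0: 18

Answer: 18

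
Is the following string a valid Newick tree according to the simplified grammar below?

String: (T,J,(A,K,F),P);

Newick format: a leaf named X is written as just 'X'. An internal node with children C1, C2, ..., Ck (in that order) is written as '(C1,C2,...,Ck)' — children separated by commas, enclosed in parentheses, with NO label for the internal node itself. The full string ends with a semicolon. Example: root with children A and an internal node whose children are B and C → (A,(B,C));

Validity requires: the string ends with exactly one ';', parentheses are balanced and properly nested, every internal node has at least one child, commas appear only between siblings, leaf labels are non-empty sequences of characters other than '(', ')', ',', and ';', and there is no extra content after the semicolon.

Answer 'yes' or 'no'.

Answer: yes

Derivation:
Input: (T,J,(A,K,F),P);
Paren balance: 2 '(' vs 2 ')' OK
Ends with single ';': True
Full parse: OK
Valid: True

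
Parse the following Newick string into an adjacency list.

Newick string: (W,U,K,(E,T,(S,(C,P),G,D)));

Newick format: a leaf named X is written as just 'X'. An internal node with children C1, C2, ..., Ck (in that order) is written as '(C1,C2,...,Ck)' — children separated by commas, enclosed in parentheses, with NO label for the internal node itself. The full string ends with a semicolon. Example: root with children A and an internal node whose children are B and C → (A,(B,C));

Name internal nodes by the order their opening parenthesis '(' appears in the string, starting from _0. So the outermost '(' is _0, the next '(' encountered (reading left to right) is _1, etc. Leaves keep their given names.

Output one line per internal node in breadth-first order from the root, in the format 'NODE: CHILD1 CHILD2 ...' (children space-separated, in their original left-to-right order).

Input: (W,U,K,(E,T,(S,(C,P),G,D)));
Scanning left-to-right, naming '(' by encounter order:
  pos 0: '(' -> open internal node _0 (depth 1)
  pos 7: '(' -> open internal node _1 (depth 2)
  pos 12: '(' -> open internal node _2 (depth 3)
  pos 15: '(' -> open internal node _3 (depth 4)
  pos 19: ')' -> close internal node _3 (now at depth 3)
  pos 24: ')' -> close internal node _2 (now at depth 2)
  pos 25: ')' -> close internal node _1 (now at depth 1)
  pos 26: ')' -> close internal node _0 (now at depth 0)
Total internal nodes: 4
BFS adjacency from root:
  _0: W U K _1
  _1: E T _2
  _2: S _3 G D
  _3: C P

Answer: _0: W U K _1
_1: E T _2
_2: S _3 G D
_3: C P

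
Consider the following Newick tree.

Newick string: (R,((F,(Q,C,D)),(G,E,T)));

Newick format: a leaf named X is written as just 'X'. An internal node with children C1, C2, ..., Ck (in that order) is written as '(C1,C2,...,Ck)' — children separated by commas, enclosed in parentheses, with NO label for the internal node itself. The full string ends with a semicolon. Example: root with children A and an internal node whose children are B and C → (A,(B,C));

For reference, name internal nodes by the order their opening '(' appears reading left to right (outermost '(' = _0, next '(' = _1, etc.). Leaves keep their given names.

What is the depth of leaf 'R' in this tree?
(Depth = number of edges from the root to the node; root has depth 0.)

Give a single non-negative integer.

Newick: (R,((F,(Q,C,D)),(G,E,T)));
Naming internals by '(' encounter order: outermost '(' = _0, next = _1, ...
Query node: R
Path from root: _0 -> R
Depth of R: 1 (number of edges from root)

Answer: 1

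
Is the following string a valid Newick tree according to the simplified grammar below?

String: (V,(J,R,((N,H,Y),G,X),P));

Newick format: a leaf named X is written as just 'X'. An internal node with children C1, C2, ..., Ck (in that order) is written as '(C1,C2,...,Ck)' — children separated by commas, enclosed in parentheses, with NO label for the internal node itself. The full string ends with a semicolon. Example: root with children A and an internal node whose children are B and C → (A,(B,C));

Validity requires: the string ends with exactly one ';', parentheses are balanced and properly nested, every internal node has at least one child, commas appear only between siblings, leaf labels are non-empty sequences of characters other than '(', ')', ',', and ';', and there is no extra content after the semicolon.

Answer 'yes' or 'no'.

Input: (V,(J,R,((N,H,Y),G,X),P));
Paren balance: 4 '(' vs 4 ')' OK
Ends with single ';': True
Full parse: OK
Valid: True

Answer: yes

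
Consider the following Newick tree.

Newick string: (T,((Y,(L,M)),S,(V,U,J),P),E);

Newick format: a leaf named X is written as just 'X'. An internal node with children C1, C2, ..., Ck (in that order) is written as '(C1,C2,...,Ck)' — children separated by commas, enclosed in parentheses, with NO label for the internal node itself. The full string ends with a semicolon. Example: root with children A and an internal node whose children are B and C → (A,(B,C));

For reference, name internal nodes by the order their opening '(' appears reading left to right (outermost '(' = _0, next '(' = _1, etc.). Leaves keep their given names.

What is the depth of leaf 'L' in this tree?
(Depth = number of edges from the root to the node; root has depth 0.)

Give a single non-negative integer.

Newick: (T,((Y,(L,M)),S,(V,U,J),P),E);
Naming internals by '(' encounter order: outermost '(' = _0, next = _1, ...
Query node: L
Path from root: _0 -> _1 -> _2 -> _3 -> L
Depth of L: 4 (number of edges from root)

Answer: 4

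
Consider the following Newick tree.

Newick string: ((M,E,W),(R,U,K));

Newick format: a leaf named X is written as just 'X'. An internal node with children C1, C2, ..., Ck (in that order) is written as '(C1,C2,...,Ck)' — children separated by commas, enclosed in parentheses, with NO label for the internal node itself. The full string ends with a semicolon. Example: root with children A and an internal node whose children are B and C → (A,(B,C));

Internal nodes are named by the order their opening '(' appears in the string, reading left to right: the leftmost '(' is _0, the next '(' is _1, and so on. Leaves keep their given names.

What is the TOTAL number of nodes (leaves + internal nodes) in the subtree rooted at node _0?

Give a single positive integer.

Answer: 9

Derivation:
Newick: ((M,E,W),(R,U,K));
Locate _0: it is the '(' at position 0 (the 1st '(' reading left to right).
Query: subtree rooted at _0
_0: subtree_size = 1 + 8
  _1: subtree_size = 1 + 3
    M: subtree_size = 1 + 0
    E: subtree_size = 1 + 0
    W: subtree_size = 1 + 0
  _2: subtree_size = 1 + 3
    R: subtree_size = 1 + 0
    U: subtree_size = 1 + 0
    K: subtree_size = 1 + 0
Total subtree size of _0: 9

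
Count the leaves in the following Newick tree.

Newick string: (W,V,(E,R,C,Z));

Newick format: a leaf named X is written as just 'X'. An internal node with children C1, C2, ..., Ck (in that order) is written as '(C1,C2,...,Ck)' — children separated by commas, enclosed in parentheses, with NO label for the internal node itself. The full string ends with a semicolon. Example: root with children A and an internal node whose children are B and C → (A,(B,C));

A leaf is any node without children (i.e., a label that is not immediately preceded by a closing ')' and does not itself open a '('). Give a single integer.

Answer: 6

Derivation:
Newick: (W,V,(E,R,C,Z));
Scan left-to-right; a leaf is any maximal label run not followed by '(':
  pos 1: leaf 'W' → count = 1
  pos 3: leaf 'V' → count = 2
  pos 6: leaf 'E' → count = 3
  pos 8: leaf 'R' → count = 4
  pos 10: leaf 'C' → count = 5
  pos 12: leaf 'Z' → count = 6
Total leaves: 6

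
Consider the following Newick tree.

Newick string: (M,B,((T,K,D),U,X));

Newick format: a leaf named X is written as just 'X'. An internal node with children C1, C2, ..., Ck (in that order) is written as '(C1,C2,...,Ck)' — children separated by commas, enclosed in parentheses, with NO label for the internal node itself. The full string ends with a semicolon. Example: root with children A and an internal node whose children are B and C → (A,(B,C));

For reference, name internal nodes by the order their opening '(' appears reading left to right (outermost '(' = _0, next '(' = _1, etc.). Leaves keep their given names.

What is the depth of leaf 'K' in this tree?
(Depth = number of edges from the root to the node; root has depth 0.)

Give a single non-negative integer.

Answer: 3

Derivation:
Newick: (M,B,((T,K,D),U,X));
Naming internals by '(' encounter order: outermost '(' = _0, next = _1, ...
Query node: K
Path from root: _0 -> _1 -> _2 -> K
Depth of K: 3 (number of edges from root)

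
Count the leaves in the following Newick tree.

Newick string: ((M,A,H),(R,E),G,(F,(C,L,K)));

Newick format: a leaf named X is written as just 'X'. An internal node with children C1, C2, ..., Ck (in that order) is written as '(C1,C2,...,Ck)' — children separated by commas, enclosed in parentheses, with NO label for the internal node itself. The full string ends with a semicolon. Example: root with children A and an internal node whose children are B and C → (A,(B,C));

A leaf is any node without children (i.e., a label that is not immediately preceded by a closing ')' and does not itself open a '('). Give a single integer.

Newick: ((M,A,H),(R,E),G,(F,(C,L,K)));
Scan left-to-right; a leaf is any maximal label run not followed by '(':
  pos 2: leaf 'M' → count = 1
  pos 4: leaf 'A' → count = 2
  pos 6: leaf 'H' → count = 3
  pos 10: leaf 'R' → count = 4
  pos 12: leaf 'E' → count = 5
  pos 15: leaf 'G' → count = 6
  pos 18: leaf 'F' → count = 7
  pos 21: leaf 'C' → count = 8
  pos 23: leaf 'L' → count = 9
  pos 25: leaf 'K' → count = 10
Total leaves: 10

Answer: 10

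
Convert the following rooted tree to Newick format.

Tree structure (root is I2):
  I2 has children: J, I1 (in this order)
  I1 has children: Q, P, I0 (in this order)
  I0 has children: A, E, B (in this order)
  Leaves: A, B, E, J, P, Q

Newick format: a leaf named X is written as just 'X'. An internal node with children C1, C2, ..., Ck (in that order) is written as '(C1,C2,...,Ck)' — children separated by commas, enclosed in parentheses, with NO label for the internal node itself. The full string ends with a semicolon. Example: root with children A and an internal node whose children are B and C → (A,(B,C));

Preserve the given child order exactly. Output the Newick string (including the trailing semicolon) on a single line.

Answer: (J,(Q,P,(A,E,B)));

Derivation:
internal I2 with children ['J', 'I1']
  leaf 'J' → 'J'
  internal I1 with children ['Q', 'P', 'I0']
    leaf 'Q' → 'Q'
    leaf 'P' → 'P'
    internal I0 with children ['A', 'E', 'B']
      leaf 'A' → 'A'
      leaf 'E' → 'E'
      leaf 'B' → 'B'
    → '(A,E,B)'
  → '(Q,P,(A,E,B))'
→ '(J,(Q,P,(A,E,B)))'
Final: (J,(Q,P,(A,E,B)));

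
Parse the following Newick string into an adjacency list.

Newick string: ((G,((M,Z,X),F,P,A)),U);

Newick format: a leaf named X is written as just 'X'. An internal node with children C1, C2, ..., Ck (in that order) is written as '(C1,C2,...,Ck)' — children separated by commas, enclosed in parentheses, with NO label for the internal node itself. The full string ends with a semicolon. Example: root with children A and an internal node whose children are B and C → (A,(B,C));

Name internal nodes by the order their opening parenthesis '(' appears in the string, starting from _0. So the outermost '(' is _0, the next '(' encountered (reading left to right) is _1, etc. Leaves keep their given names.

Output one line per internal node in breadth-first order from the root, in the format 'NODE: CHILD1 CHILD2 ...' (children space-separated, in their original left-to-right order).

Answer: _0: _1 U
_1: G _2
_2: _3 F P A
_3: M Z X

Derivation:
Input: ((G,((M,Z,X),F,P,A)),U);
Scanning left-to-right, naming '(' by encounter order:
  pos 0: '(' -> open internal node _0 (depth 1)
  pos 1: '(' -> open internal node _1 (depth 2)
  pos 4: '(' -> open internal node _2 (depth 3)
  pos 5: '(' -> open internal node _3 (depth 4)
  pos 11: ')' -> close internal node _3 (now at depth 3)
  pos 18: ')' -> close internal node _2 (now at depth 2)
  pos 19: ')' -> close internal node _1 (now at depth 1)
  pos 22: ')' -> close internal node _0 (now at depth 0)
Total internal nodes: 4
BFS adjacency from root:
  _0: _1 U
  _1: G _2
  _2: _3 F P A
  _3: M Z X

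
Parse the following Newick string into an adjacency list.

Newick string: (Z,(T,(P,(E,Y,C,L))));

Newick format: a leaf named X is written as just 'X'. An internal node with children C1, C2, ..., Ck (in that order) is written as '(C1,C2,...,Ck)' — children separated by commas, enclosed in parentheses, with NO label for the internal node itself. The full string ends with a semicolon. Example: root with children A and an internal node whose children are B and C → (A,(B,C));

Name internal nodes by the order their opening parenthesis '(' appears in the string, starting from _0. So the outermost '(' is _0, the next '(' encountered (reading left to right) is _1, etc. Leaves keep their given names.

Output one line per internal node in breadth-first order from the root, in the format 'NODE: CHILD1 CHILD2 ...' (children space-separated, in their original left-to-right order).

Input: (Z,(T,(P,(E,Y,C,L))));
Scanning left-to-right, naming '(' by encounter order:
  pos 0: '(' -> open internal node _0 (depth 1)
  pos 3: '(' -> open internal node _1 (depth 2)
  pos 6: '(' -> open internal node _2 (depth 3)
  pos 9: '(' -> open internal node _3 (depth 4)
  pos 17: ')' -> close internal node _3 (now at depth 3)
  pos 18: ')' -> close internal node _2 (now at depth 2)
  pos 19: ')' -> close internal node _1 (now at depth 1)
  pos 20: ')' -> close internal node _0 (now at depth 0)
Total internal nodes: 4
BFS adjacency from root:
  _0: Z _1
  _1: T _2
  _2: P _3
  _3: E Y C L

Answer: _0: Z _1
_1: T _2
_2: P _3
_3: E Y C L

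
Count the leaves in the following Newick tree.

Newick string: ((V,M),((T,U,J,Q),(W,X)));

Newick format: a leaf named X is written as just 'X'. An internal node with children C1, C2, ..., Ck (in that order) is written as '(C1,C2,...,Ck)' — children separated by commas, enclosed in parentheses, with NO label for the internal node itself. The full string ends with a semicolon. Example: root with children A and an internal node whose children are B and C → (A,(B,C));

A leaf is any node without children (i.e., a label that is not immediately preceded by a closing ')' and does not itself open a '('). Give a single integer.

Answer: 8

Derivation:
Newick: ((V,M),((T,U,J,Q),(W,X)));
Scan left-to-right; a leaf is any maximal label run not followed by '(':
  pos 2: leaf 'V' → count = 1
  pos 4: leaf 'M' → count = 2
  pos 9: leaf 'T' → count = 3
  pos 11: leaf 'U' → count = 4
  pos 13: leaf 'J' → count = 5
  pos 15: leaf 'Q' → count = 6
  pos 19: leaf 'W' → count = 7
  pos 21: leaf 'X' → count = 8
Total leaves: 8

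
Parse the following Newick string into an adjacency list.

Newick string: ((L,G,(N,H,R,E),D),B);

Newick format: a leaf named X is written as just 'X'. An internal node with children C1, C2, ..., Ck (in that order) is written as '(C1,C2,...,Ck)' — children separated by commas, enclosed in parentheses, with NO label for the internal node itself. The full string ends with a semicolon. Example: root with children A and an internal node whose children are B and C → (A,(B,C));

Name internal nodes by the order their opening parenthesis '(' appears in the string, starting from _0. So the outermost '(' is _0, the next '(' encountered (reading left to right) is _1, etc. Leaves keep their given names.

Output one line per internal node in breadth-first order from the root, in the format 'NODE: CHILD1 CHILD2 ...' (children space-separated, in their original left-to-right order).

Answer: _0: _1 B
_1: L G _2 D
_2: N H R E

Derivation:
Input: ((L,G,(N,H,R,E),D),B);
Scanning left-to-right, naming '(' by encounter order:
  pos 0: '(' -> open internal node _0 (depth 1)
  pos 1: '(' -> open internal node _1 (depth 2)
  pos 6: '(' -> open internal node _2 (depth 3)
  pos 14: ')' -> close internal node _2 (now at depth 2)
  pos 17: ')' -> close internal node _1 (now at depth 1)
  pos 20: ')' -> close internal node _0 (now at depth 0)
Total internal nodes: 3
BFS adjacency from root:
  _0: _1 B
  _1: L G _2 D
  _2: N H R E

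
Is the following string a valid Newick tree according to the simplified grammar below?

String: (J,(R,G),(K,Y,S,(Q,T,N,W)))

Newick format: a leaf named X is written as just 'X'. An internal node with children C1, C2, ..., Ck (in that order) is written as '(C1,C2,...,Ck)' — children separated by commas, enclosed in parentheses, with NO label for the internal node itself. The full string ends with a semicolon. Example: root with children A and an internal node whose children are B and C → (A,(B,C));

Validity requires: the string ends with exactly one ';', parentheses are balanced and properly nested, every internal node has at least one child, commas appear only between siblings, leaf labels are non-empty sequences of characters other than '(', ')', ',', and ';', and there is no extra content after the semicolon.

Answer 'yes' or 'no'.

Answer: no

Derivation:
Input: (J,(R,G),(K,Y,S,(Q,T,N,W)))
Paren balance: 4 '(' vs 4 ')' OK
Ends with single ';': False
Full parse: FAILS (must end with ;)
Valid: False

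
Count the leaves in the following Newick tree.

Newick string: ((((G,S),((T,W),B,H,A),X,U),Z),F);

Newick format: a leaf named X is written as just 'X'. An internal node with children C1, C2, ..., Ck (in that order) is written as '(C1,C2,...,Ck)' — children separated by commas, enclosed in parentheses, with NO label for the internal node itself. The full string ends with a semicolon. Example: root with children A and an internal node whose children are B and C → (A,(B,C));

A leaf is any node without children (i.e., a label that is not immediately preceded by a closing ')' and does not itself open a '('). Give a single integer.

Answer: 11

Derivation:
Newick: ((((G,S),((T,W),B,H,A),X,U),Z),F);
Scan left-to-right; a leaf is any maximal label run not followed by '(':
  pos 4: leaf 'G' → count = 1
  pos 6: leaf 'S' → count = 2
  pos 11: leaf 'T' → count = 3
  pos 13: leaf 'W' → count = 4
  pos 16: leaf 'B' → count = 5
  pos 18: leaf 'H' → count = 6
  pos 20: leaf 'A' → count = 7
  pos 23: leaf 'X' → count = 8
  pos 25: leaf 'U' → count = 9
  pos 28: leaf 'Z' → count = 10
  pos 31: leaf 'F' → count = 11
Total leaves: 11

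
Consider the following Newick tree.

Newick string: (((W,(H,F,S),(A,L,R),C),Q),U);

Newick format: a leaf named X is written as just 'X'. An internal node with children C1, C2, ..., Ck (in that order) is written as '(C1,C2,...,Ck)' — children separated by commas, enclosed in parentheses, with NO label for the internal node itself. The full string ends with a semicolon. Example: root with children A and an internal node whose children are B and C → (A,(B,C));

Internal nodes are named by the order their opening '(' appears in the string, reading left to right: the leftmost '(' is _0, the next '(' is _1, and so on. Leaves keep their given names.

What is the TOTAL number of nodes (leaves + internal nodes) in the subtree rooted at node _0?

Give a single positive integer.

Answer: 15

Derivation:
Newick: (((W,(H,F,S),(A,L,R),C),Q),U);
Locate _0: it is the '(' at position 0 (the 1st '(' reading left to right).
Query: subtree rooted at _0
_0: subtree_size = 1 + 14
  _1: subtree_size = 1 + 12
    _2: subtree_size = 1 + 10
      W: subtree_size = 1 + 0
      _3: subtree_size = 1 + 3
        H: subtree_size = 1 + 0
        F: subtree_size = 1 + 0
        S: subtree_size = 1 + 0
      _4: subtree_size = 1 + 3
        A: subtree_size = 1 + 0
        L: subtree_size = 1 + 0
        R: subtree_size = 1 + 0
      C: subtree_size = 1 + 0
    Q: subtree_size = 1 + 0
  U: subtree_size = 1 + 0
Total subtree size of _0: 15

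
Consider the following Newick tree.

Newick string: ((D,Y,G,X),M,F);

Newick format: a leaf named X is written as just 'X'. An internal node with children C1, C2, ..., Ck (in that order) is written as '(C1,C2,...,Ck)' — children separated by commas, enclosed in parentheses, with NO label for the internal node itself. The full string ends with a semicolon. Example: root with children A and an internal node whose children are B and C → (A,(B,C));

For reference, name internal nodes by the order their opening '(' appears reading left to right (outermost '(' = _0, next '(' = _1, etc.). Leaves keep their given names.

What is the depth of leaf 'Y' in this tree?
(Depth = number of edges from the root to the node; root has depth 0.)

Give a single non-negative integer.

Answer: 2

Derivation:
Newick: ((D,Y,G,X),M,F);
Naming internals by '(' encounter order: outermost '(' = _0, next = _1, ...
Query node: Y
Path from root: _0 -> _1 -> Y
Depth of Y: 2 (number of edges from root)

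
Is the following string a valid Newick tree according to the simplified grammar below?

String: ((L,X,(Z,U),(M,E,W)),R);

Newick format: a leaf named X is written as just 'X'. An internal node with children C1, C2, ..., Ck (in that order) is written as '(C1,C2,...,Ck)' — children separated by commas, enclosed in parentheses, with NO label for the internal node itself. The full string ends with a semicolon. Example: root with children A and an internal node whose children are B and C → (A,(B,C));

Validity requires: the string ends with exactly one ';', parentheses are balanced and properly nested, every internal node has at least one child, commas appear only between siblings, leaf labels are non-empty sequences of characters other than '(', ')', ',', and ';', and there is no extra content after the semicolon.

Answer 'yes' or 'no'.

Answer: yes

Derivation:
Input: ((L,X,(Z,U),(M,E,W)),R);
Paren balance: 4 '(' vs 4 ')' OK
Ends with single ';': True
Full parse: OK
Valid: True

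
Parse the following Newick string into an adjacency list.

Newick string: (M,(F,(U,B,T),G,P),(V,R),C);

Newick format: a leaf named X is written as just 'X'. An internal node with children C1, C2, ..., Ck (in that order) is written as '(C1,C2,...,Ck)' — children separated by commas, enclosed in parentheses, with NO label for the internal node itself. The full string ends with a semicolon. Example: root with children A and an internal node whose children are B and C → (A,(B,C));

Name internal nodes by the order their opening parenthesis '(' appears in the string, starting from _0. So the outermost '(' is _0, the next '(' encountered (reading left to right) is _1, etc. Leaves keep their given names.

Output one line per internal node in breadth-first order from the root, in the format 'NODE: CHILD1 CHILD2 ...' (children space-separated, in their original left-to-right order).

Answer: _0: M _1 _3 C
_1: F _2 G P
_3: V R
_2: U B T

Derivation:
Input: (M,(F,(U,B,T),G,P),(V,R),C);
Scanning left-to-right, naming '(' by encounter order:
  pos 0: '(' -> open internal node _0 (depth 1)
  pos 3: '(' -> open internal node _1 (depth 2)
  pos 6: '(' -> open internal node _2 (depth 3)
  pos 12: ')' -> close internal node _2 (now at depth 2)
  pos 17: ')' -> close internal node _1 (now at depth 1)
  pos 19: '(' -> open internal node _3 (depth 2)
  pos 23: ')' -> close internal node _3 (now at depth 1)
  pos 26: ')' -> close internal node _0 (now at depth 0)
Total internal nodes: 4
BFS adjacency from root:
  _0: M _1 _3 C
  _1: F _2 G P
  _3: V R
  _2: U B T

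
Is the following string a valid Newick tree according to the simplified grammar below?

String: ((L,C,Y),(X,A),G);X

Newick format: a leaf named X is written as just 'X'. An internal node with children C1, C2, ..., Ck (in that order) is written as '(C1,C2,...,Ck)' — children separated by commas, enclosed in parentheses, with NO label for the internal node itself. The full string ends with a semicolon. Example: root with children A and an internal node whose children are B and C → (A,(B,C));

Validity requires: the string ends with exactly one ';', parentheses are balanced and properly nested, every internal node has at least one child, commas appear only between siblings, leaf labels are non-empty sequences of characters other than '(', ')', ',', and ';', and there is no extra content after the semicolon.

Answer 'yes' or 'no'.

Answer: no

Derivation:
Input: ((L,C,Y),(X,A),G);X
Paren balance: 3 '(' vs 3 ')' OK
Ends with single ';': False
Full parse: FAILS (must end with ;)
Valid: False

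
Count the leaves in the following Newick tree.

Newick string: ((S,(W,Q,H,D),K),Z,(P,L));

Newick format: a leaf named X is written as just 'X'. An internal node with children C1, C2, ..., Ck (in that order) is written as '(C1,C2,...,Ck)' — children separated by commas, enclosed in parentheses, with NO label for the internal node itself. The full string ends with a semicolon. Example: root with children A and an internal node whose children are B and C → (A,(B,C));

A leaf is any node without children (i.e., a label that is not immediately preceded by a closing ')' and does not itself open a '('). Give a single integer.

Newick: ((S,(W,Q,H,D),K),Z,(P,L));
Scan left-to-right; a leaf is any maximal label run not followed by '(':
  pos 2: leaf 'S' → count = 1
  pos 5: leaf 'W' → count = 2
  pos 7: leaf 'Q' → count = 3
  pos 9: leaf 'H' → count = 4
  pos 11: leaf 'D' → count = 5
  pos 14: leaf 'K' → count = 6
  pos 17: leaf 'Z' → count = 7
  pos 20: leaf 'P' → count = 8
  pos 22: leaf 'L' → count = 9
Total leaves: 9

Answer: 9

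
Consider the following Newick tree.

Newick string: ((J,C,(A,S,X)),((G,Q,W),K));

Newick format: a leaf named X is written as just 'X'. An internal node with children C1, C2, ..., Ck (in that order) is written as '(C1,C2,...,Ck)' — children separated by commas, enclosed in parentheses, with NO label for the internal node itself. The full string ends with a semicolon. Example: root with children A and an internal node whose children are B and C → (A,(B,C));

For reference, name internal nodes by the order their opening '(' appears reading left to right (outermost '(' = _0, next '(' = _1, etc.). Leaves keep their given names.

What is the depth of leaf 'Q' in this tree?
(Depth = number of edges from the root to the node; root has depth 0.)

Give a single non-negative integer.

Newick: ((J,C,(A,S,X)),((G,Q,W),K));
Naming internals by '(' encounter order: outermost '(' = _0, next = _1, ...
Query node: Q
Path from root: _0 -> _3 -> _4 -> Q
Depth of Q: 3 (number of edges from root)

Answer: 3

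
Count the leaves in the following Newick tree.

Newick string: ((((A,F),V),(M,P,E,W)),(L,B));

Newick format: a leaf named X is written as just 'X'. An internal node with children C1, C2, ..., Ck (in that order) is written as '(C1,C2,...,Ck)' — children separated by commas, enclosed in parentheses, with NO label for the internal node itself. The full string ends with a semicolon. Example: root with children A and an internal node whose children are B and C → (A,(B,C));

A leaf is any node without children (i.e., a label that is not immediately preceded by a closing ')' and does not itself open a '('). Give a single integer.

Newick: ((((A,F),V),(M,P,E,W)),(L,B));
Scan left-to-right; a leaf is any maximal label run not followed by '(':
  pos 4: leaf 'A' → count = 1
  pos 6: leaf 'F' → count = 2
  pos 9: leaf 'V' → count = 3
  pos 13: leaf 'M' → count = 4
  pos 15: leaf 'P' → count = 5
  pos 17: leaf 'E' → count = 6
  pos 19: leaf 'W' → count = 7
  pos 24: leaf 'L' → count = 8
  pos 26: leaf 'B' → count = 9
Total leaves: 9

Answer: 9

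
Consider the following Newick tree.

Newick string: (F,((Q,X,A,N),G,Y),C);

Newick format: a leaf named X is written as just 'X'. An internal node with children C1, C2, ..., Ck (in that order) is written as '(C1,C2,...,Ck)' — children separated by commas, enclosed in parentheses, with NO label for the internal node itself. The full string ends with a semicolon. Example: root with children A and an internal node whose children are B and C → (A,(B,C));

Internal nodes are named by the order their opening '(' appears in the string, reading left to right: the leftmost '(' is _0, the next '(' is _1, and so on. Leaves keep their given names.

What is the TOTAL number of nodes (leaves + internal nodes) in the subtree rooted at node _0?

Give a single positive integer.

Answer: 11

Derivation:
Newick: (F,((Q,X,A,N),G,Y),C);
Locate _0: it is the '(' at position 0 (the 1st '(' reading left to right).
Query: subtree rooted at _0
_0: subtree_size = 1 + 10
  F: subtree_size = 1 + 0
  _1: subtree_size = 1 + 7
    _2: subtree_size = 1 + 4
      Q: subtree_size = 1 + 0
      X: subtree_size = 1 + 0
      A: subtree_size = 1 + 0
      N: subtree_size = 1 + 0
    G: subtree_size = 1 + 0
    Y: subtree_size = 1 + 0
  C: subtree_size = 1 + 0
Total subtree size of _0: 11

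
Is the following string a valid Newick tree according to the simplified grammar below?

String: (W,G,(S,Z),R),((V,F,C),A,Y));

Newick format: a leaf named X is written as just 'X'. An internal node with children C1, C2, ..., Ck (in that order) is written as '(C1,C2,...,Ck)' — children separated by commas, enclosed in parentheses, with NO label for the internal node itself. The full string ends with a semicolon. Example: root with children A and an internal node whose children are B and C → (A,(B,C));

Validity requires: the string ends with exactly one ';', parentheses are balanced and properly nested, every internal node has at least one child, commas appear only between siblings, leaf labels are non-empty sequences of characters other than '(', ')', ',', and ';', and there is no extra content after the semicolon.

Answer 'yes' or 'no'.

Input: (W,G,(S,Z),R),((V,F,C),A,Y));
Paren balance: 4 '(' vs 5 ')' MISMATCH
Ends with single ';': True
Full parse: FAILS (extra content after tree at pos 13)
Valid: False

Answer: no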